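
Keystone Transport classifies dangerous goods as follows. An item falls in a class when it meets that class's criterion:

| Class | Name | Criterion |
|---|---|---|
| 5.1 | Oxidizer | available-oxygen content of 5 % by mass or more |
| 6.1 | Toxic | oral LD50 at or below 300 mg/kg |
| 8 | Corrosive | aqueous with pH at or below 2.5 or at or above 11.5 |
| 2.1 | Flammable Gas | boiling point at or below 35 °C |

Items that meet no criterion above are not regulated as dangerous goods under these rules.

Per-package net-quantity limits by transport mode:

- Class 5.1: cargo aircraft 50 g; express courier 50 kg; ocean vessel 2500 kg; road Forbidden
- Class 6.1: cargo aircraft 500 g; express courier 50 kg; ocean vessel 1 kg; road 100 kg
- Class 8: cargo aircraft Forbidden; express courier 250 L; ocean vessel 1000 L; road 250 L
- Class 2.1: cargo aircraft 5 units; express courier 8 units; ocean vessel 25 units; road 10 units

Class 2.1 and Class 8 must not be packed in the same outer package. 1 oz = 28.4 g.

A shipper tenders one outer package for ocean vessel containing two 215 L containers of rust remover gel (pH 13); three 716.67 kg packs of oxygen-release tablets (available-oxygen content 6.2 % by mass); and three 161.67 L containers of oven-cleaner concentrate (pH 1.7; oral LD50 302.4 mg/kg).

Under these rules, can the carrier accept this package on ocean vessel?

With pH 13 (≥ 11.5), the rust remover gel falls in Class 8.
Oxygen-release tablets: available-oxygen content 6.2 % by mass ≥ 5 % by mass → Class 5.1 (Oxidizer).
The oven-cleaner concentrate has pH 1.7, which is ≤ 2.5, so it is Class 8 (Corrosive).
Total Class 8: (two 215 L containers = 430 L) + (three 161.67 L containers = 485.01 L) = 915.01 L.
That is within the Class 8 ocean vessel limit of 1000 L.
Class 5.1 quantity: three 716.67 kg packs = 2150.01 kg.
That is within the Class 5.1 ocean vessel limit of 2500 kg.
The segregation rule (Class 2.1 with Class 8) does not apply to Class 8 with Class 5.1.
Every hazard class is within its ocean vessel limit and no segregation rule is violated.

Yes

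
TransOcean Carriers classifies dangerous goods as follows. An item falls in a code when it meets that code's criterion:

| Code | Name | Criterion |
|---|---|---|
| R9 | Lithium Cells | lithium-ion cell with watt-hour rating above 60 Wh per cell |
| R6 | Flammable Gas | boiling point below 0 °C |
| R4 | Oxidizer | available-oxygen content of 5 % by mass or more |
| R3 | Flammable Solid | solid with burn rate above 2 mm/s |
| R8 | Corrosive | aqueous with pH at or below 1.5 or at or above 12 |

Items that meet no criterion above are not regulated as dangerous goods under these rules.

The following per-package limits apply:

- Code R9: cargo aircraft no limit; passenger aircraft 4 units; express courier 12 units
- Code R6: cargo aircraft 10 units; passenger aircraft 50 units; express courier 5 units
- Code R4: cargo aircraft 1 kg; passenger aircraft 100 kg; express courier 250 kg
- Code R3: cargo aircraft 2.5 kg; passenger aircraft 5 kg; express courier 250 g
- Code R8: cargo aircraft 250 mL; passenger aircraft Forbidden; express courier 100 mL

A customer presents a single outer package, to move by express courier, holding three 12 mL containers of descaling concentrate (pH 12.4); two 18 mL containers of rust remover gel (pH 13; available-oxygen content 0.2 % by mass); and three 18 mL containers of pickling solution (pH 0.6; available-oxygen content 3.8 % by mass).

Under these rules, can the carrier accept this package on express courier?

No

With pH 12.4 (≥ 12), the descaling concentrate falls in Code R8.
pH 13 meets the Code R8 criterion (Corrosive), so the rust remover gel is Code R8.
With pH 0.6 (≤ 1.5), the pickling solution falls in Code R8.
Code R8 net quantity: (three 12 mL containers = 36 mL) + (two 18 mL containers = 36 mL) + (three 18 mL containers = 54 mL) = 126 mL.
126 mL > 100 mL (express courier limit, Code R8) — over the limit.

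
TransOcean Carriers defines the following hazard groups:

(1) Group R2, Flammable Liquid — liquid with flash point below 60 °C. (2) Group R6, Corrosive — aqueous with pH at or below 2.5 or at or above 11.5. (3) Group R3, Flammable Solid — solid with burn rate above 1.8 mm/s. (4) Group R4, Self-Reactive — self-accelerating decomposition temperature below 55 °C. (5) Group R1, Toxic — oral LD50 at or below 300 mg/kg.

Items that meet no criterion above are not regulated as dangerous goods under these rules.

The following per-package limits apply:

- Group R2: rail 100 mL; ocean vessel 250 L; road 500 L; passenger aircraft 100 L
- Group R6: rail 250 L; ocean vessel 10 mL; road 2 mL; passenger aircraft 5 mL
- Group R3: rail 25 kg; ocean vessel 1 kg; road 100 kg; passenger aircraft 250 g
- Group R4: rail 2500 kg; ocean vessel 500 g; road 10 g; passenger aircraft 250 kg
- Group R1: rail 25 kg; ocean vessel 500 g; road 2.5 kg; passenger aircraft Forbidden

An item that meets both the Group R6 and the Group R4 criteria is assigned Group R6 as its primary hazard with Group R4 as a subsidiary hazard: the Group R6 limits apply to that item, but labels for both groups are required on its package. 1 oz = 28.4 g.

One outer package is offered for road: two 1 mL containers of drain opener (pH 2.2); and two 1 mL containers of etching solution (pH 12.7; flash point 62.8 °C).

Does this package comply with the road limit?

The drain opener has pH 2.2, which is ≤ 2.5, so it is Group R6 (Corrosive).
Etching solution: pH 12.7 ≥ 11.5 → Group R6 (Corrosive).
Total Group R6: (two 1 mL containers = 2 mL) + (two 1 mL containers = 2 mL) = 4 mL.
That exceeds the Group R6 road limit of 2 mL.

No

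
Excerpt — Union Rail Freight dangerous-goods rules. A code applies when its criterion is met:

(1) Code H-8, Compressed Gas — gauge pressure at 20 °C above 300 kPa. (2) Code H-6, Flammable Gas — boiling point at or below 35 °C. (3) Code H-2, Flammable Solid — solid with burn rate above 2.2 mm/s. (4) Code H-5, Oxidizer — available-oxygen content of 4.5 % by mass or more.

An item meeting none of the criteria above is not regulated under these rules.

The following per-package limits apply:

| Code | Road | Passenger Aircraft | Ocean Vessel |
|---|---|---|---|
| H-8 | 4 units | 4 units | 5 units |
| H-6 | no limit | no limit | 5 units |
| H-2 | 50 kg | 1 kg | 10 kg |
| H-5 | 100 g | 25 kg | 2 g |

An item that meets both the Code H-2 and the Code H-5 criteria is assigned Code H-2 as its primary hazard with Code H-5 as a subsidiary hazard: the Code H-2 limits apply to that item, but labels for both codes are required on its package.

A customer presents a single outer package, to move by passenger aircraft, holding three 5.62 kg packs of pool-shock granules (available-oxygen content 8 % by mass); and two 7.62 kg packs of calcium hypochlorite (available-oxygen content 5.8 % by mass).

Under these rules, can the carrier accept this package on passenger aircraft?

Available-oxygen content 8 % by mass meets the Code H-5 criterion (Oxidizer), so the pool-shock granules are Code H-5.
Available-oxygen content 5.8 % by mass meets the Code H-5 criterion (Oxidizer), so the calcium hypochlorite is Code H-5.
Total Code H-5: (three 5.62 kg packs = 16.86 kg) + (two 7.62 kg packs = 15.24 kg) = 32.1 kg.
32.1 kg > 25 kg (passenger aircraft limit, Code H-5) — over the limit.

No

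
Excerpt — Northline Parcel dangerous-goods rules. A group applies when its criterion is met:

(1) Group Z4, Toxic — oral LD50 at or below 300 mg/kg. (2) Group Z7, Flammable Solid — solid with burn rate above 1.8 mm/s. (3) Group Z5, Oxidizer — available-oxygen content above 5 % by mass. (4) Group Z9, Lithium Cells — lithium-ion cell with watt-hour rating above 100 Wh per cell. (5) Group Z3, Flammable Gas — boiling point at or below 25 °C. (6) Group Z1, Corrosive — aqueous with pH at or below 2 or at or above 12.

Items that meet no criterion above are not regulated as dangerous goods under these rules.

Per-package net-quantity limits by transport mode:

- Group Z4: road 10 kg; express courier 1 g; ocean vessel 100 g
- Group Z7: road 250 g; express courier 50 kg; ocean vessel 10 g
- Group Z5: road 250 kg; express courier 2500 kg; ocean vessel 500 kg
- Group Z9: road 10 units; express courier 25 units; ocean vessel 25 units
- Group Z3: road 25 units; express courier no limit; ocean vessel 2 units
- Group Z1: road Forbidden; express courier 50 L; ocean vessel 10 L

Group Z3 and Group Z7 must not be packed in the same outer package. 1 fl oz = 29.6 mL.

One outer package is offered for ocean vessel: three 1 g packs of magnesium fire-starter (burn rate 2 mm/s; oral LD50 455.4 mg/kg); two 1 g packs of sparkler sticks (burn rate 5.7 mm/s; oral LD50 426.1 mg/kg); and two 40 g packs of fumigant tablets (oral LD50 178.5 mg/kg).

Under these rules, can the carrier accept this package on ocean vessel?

Yes

The magnesium fire-starter has burn rate 2 mm/s, which is > 1.8 mm/s, so it is Group Z7 (Flammable Solid).
The sparkler sticks have burn rate 5.7 mm/s, which is > 1.8 mm/s, so they are Group Z7 (Flammable Solid).
Oral LD50 178.5 mg/kg meets the Group Z4 criterion (Toxic), so the fumigant tablets are Group Z4.
Group Z4 quantity: two 40 g packs = 80 g.
80 g is within the ocean vessel limit of 100 g for Group Z4.
Group Z7 net quantity: (three 1 g packs = 3 g) + (two 1 g packs = 2 g) = 5 g.
That is within the Group Z7 ocean vessel limit of 10 g.
The segregation rule (Group Z3 with Group Z7) does not apply to Group Z4 with Group Z7.
Every hazard group is within its ocean vessel limit and no segregation rule is violated.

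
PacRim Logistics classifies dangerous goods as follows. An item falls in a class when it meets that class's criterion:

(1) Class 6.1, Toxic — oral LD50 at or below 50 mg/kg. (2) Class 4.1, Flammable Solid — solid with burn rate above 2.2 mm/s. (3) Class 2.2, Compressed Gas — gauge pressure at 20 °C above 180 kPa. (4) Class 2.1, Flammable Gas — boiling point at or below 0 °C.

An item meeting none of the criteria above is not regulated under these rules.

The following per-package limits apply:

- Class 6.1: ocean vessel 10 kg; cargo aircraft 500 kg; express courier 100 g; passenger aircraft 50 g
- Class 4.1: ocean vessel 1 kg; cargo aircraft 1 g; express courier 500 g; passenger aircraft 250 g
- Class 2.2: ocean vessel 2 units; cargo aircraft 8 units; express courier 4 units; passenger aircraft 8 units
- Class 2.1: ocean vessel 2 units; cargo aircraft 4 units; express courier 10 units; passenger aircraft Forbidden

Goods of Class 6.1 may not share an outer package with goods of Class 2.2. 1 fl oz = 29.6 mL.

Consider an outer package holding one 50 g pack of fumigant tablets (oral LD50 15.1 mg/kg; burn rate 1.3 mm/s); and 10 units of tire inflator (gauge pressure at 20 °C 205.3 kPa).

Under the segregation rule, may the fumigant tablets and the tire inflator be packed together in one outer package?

With oral LD50 15.1 mg/kg (≤ 50 mg/kg), the fumigant tablets fall in Class 6.1.
Tire inflator: gauge pressure at 20 °C 205.3 kPa > 180 kPa → Class 2.2 (Compressed Gas).
Class 6.1 and Class 2.2 may not share an outer package.

No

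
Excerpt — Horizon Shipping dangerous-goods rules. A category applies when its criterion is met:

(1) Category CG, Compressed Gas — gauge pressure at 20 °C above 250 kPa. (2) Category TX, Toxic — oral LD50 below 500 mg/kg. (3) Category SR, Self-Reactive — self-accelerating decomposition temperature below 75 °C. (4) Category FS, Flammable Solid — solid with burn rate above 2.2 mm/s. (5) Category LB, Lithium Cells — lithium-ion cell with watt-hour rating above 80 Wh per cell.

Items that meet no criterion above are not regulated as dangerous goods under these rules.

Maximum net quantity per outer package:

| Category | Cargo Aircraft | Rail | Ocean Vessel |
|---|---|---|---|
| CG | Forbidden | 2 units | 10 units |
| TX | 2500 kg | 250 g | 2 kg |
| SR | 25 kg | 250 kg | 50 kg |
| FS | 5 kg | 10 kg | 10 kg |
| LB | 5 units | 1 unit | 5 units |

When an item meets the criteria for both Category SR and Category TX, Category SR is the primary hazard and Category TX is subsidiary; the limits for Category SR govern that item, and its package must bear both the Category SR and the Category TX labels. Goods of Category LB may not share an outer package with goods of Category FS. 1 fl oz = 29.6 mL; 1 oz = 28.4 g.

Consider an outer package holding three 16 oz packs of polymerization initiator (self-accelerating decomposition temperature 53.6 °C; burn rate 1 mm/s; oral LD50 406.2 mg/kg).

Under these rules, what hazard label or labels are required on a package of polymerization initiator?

With self-accelerating decomposition temperature 53.6 °C (< 75 °C), the polymerization initiator falls in Category SR.
The polymerization initiator has oral LD50 406.2 mg/kg, which is < 500 mg/kg, so it is Category TX (Toxic).
By the precedence rule Category SR is primary and Category TX is subsidiary, and that rule requires both labels on the package.

Category SR and TX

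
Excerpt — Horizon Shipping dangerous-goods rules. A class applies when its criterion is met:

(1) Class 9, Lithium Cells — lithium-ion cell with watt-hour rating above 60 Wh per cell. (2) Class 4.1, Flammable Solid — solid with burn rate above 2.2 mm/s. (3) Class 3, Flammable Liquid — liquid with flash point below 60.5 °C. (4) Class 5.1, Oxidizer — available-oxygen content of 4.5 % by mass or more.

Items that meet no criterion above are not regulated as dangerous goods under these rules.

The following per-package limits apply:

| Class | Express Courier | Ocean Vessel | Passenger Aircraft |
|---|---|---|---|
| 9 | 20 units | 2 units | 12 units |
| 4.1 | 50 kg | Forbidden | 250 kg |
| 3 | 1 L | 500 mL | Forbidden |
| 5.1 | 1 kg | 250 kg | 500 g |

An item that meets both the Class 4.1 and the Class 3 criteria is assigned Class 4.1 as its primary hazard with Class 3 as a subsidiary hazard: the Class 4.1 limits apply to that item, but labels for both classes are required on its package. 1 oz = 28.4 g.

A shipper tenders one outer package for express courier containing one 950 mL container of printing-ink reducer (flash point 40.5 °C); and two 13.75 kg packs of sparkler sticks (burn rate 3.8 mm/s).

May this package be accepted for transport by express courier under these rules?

Yes

Flash point 40.5 °C meets the Class 3 criterion (Flammable Liquid), so the printing-ink reducer is Class 3.
With burn rate 3.8 mm/s (> 2.2 mm/s), the sparkler sticks fall in Class 4.1.
Class 3 quantity: 950 mL.
That is within the Class 3 express courier limit of 1 L.
Class 4.1 quantity: two 13.75 kg packs = 27.5 kg.
27.5 kg ≤ 50 kg (express courier limit, Class 4.1) — within limit.
Every hazard class is within its express courier limit and no segregation rule is violated.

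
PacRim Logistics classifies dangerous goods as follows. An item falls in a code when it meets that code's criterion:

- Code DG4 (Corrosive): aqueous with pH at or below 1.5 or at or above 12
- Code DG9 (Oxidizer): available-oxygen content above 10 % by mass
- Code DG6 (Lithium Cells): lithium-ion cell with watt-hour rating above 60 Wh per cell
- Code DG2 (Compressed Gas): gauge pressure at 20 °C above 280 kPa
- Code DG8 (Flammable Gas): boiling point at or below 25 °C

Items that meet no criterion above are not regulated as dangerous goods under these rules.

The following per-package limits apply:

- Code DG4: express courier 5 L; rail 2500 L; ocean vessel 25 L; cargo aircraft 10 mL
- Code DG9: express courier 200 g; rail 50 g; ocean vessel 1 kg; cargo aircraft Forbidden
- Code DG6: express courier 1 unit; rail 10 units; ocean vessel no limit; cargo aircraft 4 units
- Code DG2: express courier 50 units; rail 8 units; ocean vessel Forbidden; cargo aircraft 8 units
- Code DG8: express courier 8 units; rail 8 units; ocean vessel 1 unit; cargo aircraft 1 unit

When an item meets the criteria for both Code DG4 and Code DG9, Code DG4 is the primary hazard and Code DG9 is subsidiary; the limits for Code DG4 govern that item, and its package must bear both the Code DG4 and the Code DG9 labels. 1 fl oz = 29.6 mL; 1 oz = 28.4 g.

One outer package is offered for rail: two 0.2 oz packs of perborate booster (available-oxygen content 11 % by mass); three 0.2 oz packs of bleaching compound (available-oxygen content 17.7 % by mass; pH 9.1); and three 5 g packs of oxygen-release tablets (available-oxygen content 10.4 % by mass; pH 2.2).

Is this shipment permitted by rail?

Perborate booster: available-oxygen content 11 % by mass > 10 % by mass → Code DG9 (Oxidizer).
With available-oxygen content 17.7 % by mass (> 10 % by mass), the bleaching compound falls in Code DG9.
The oxygen-release tablets have available-oxygen content 10.4 % by mass, which is > 10 % by mass, so they are Code DG9 (Oxidizer).
Total Code DG9: (two 0.2 oz packs = 11.36 g) + (three 0.2 oz packs = 17.04 g) + (three 5 g packs = 15 g) = 43.4 g.
43.4 g is within the rail limit of 50 g for Code DG9.

Yes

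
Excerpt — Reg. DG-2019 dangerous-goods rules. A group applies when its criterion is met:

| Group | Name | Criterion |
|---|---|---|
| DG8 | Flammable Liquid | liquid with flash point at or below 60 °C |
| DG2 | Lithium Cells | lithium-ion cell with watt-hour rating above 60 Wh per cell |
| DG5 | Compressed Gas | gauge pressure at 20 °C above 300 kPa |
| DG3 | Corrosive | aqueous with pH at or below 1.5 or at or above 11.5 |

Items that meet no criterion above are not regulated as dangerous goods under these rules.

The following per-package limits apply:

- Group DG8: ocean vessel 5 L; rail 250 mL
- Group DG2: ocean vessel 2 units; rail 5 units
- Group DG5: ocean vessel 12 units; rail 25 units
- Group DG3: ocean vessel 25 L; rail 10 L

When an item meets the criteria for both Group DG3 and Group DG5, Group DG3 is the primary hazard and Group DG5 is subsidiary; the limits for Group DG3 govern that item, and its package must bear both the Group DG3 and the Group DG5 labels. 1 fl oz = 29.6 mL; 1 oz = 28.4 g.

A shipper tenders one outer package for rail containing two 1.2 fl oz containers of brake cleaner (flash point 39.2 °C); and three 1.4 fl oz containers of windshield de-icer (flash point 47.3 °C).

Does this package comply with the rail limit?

The brake cleaner has flash point 39.2 °C, which is ≤ 60 °C, so it is Group DG8 (Flammable Liquid).
With flash point 47.3 °C (≤ 60 °C), the windshield de-icer falls in Group DG8.
Total Group DG8: (two 1.2 fl oz containers = 71.04 mL) + (three 1.4 fl oz containers = 124.32 mL) = 195.36 mL.
That is within the Group DG8 rail limit of 250 mL.

Yes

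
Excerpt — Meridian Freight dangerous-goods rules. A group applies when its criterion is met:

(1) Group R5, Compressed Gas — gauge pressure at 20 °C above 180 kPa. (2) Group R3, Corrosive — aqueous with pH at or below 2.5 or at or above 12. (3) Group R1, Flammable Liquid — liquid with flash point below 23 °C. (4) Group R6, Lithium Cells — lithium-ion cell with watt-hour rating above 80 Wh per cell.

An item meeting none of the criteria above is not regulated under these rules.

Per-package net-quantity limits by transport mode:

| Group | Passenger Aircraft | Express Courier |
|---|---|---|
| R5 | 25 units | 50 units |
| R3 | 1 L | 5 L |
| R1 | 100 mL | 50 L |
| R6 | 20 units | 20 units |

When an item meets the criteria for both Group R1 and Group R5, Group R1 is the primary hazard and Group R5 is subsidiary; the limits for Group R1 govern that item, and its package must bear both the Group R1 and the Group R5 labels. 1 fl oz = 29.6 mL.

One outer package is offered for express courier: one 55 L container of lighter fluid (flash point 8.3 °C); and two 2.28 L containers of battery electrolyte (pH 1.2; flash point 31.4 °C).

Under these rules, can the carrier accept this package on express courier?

No

Flash point 8.3 °C meets the Group R1 criterion (Flammable Liquid), so the lighter fluid is Group R1.
pH 1.2 meets the Group R3 criterion (Corrosive), so the battery electrolyte is Group R3.
Group R3 quantity: two 2.28 L containers = 4.56 L.
4.56 L ≤ 5 L (express courier limit, Group R3) — within limit.
Group R1 quantity: 55 L.
55 L > 50 L (express courier limit, Group R1) — over the limit.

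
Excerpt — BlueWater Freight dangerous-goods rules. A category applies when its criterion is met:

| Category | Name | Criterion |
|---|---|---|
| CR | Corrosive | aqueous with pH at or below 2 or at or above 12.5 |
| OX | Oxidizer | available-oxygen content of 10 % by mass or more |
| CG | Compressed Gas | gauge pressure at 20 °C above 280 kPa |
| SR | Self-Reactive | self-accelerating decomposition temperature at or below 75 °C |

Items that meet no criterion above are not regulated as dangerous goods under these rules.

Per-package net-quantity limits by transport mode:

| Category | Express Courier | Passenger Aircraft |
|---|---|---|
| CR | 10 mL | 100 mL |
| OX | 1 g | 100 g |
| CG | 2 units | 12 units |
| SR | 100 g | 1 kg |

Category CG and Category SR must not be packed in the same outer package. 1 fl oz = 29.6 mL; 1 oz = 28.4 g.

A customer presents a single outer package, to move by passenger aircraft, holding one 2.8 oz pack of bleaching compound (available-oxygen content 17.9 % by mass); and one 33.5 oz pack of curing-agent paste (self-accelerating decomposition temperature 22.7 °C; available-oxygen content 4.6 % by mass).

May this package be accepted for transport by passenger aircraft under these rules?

The bleaching compound has available-oxygen content 17.9 % by mass, which is ≥ 10 % by mass, so it is Category OX (Oxidizer).
Self-accelerating decomposition temperature 22.7 °C meets the Category SR criterion (Self-Reactive), so the curing-agent paste is Category SR.
Category OX quantity: one 2.8 oz pack = 79.52 g.
79.52 g is within the passenger aircraft limit of 100 g for Category OX.
Category SR quantity: one 33.5 oz pack = 951.4 g.
That is within the Category SR passenger aircraft limit of 1 kg.
The segregation rule (Category CG with Category SR) does not apply to Category OX with Category SR.
Every hazard category is within its passenger aircraft limit and no segregation rule is violated.

Yes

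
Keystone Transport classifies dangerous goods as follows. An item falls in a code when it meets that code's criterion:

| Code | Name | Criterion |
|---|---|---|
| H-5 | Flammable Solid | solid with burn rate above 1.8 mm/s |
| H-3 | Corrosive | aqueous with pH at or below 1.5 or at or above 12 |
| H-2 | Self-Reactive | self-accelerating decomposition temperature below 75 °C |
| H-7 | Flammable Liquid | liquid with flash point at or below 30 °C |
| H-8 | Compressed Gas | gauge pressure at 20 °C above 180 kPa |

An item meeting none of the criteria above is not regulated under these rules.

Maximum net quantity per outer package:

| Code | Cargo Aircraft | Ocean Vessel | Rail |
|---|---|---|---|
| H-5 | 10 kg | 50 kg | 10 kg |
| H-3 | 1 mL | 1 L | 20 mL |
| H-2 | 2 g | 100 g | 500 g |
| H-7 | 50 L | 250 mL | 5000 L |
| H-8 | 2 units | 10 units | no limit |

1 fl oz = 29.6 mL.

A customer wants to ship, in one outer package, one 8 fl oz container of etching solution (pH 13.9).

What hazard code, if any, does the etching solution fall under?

pH 13.9 meets the Code H-3 criterion (Corrosive), so the etching solution is Code H-3.

Code H-3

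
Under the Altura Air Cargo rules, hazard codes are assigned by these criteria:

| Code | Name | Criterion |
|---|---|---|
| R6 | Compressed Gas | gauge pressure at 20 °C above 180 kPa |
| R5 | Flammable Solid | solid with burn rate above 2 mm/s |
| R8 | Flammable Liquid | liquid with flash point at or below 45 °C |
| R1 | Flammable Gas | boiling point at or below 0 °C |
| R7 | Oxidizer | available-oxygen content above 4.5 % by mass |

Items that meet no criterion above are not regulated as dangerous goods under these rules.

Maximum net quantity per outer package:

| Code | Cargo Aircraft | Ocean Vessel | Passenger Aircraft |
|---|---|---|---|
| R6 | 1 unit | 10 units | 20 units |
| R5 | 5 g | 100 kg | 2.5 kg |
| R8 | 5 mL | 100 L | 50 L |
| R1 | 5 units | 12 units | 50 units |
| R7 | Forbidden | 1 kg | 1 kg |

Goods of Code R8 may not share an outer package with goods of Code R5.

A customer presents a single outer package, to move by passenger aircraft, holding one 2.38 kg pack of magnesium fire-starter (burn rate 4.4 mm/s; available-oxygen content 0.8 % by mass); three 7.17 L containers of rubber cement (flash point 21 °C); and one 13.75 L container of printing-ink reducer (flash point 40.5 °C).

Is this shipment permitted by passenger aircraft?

No

With burn rate 4.4 mm/s (> 2 mm/s), the magnesium fire-starter falls in Code R5.
The rubber cement has flash point 21 °C, which is ≤ 45 °C, so it is Code R8 (Flammable Liquid).
Printing-ink reducer: flash point 40.5 °C ≤ 45 °C → Code R8 (Flammable Liquid).
Code R8 net quantity: (three 7.17 L containers = 21.51 L) + 13.75 L = 35.26 L.
35.26 L is within the passenger aircraft limit of 50 L for Code R8.
Code R5 quantity: 2.38 kg.
2.38 kg ≤ 2.5 kg (passenger aircraft limit, Code R5) — within limit.
Code R8 and Code R5 may not share an outer package.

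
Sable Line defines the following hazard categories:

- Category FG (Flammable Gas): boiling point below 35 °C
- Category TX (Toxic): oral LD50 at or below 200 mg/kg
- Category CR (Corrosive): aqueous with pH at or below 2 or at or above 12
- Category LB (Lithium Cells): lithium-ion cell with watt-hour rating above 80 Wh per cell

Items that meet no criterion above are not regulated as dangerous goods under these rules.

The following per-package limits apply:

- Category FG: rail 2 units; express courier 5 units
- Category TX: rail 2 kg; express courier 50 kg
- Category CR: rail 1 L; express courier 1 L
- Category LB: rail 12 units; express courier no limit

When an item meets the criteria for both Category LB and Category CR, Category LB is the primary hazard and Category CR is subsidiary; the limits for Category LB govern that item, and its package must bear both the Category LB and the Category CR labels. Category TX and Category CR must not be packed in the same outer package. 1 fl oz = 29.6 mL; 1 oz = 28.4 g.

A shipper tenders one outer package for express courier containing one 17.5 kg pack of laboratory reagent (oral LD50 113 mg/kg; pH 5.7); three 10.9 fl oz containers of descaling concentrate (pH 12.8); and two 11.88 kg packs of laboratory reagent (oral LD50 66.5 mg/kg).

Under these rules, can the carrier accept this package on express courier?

No

Laboratory reagent: oral LD50 113 mg/kg ≤ 200 mg/kg → Category TX (Toxic).
Descaling concentrate: pH 12.8 ≥ 12 → Category CR (Corrosive).
Oral LD50 66.5 mg/kg meets the Category TX criterion (Toxic), so the laboratory reagent is Category TX.
Category TX net quantity: 17.5 kg + (two 11.88 kg packs = 23.76 kg) = 41.26 kg.
That is within the Category TX express courier limit of 50 kg.
Category CR quantity: three 10.9 fl oz containers = 967.92 mL.
That is within the Category CR express courier limit of 1 L.
Category TX and Category CR may not share an outer package.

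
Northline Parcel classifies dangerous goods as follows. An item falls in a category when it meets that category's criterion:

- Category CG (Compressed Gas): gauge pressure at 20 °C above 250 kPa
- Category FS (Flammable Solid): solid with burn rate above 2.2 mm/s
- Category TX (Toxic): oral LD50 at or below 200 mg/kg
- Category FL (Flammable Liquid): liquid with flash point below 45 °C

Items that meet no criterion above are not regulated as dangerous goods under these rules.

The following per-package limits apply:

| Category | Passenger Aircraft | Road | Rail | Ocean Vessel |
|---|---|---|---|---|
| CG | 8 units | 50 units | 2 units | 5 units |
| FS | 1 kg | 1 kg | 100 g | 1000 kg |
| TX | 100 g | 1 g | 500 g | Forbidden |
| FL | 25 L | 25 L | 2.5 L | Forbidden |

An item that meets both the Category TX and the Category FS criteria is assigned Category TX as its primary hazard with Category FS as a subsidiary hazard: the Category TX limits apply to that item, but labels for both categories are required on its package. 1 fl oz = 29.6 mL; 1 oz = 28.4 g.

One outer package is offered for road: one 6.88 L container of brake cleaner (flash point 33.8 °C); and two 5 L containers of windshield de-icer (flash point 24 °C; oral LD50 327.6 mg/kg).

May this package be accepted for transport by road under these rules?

Brake cleaner: flash point 33.8 °C < 45 °C → Category FL (Flammable Liquid).
With flash point 24 °C (< 45 °C), the windshield de-icer falls in Category FL.
Category FL net quantity: 6.88 L + (two 5 L containers = 10 L) = 16.88 L.
16.88 L ≤ 25 L (road limit, Category FL) — within limit.

Yes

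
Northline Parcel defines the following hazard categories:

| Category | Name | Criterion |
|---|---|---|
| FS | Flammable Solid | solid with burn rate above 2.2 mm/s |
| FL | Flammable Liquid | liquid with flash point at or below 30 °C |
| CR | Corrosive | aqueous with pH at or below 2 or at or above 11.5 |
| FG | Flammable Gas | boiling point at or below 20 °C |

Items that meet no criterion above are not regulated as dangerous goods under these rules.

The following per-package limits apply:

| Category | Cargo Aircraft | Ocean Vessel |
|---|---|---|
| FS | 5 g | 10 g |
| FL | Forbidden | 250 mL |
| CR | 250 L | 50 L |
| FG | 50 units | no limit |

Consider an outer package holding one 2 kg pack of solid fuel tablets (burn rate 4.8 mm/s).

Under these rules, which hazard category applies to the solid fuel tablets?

Category FS

With burn rate 4.8 mm/s (> 2.2 mm/s), the solid fuel tablets fall in Category FS.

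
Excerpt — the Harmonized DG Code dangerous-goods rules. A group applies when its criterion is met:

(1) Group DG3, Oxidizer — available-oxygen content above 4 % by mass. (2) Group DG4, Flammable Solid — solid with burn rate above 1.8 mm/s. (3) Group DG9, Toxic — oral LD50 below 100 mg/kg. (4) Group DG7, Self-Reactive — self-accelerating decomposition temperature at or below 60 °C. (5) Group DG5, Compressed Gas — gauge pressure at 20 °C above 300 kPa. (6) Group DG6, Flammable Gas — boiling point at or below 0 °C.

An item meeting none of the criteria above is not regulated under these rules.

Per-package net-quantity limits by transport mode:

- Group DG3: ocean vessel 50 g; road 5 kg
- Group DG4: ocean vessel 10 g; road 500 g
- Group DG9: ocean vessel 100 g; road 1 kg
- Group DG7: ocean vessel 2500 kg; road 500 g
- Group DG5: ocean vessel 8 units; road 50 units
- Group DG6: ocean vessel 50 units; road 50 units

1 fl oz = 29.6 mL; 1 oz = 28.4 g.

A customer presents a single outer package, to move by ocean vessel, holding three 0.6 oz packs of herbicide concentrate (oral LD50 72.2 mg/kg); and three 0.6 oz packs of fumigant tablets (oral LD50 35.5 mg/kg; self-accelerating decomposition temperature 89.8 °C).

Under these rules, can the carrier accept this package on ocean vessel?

Oral LD50 72.2 mg/kg meets the Group DG9 criterion (Toxic), so the herbicide concentrate is Group DG9.
Fumigant tablets: oral LD50 35.5 mg/kg < 100 mg/kg → Group DG9 (Toxic).
Total Group DG9: (three 0.6 oz packs = 51.12 g) + (three 0.6 oz packs = 51.12 g) = 102.24 g.
That exceeds the Group DG9 ocean vessel limit of 100 g.

No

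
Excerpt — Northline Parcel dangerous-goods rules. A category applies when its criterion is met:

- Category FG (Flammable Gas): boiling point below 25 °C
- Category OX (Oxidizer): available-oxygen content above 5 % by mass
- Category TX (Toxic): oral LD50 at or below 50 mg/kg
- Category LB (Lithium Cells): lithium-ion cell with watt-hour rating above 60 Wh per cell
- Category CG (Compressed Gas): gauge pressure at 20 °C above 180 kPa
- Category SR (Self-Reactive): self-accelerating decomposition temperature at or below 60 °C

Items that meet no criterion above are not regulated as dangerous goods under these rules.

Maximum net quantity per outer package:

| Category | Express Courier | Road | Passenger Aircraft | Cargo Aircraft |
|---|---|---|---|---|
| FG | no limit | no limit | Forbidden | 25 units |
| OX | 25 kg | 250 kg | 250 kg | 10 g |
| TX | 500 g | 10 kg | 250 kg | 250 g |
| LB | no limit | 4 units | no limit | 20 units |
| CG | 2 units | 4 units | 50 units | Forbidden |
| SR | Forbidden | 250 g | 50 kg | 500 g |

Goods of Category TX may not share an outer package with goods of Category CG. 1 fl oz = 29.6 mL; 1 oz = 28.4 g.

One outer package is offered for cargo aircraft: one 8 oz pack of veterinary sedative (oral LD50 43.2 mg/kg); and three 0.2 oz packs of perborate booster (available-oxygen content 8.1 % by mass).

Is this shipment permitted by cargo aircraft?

No

Veterinary sedative: oral LD50 43.2 mg/kg ≤ 50 mg/kg → Category TX (Toxic).
Available-oxygen content 8.1 % by mass meets the Category OX criterion (Oxidizer), so the perborate booster is Category OX.
Category TX quantity: one 8 oz pack = 227.2 g.
That is within the Category TX cargo aircraft limit of 250 g.
Category OX quantity: three 0.2 oz packs = 17.04 g.
That exceeds the Category OX cargo aircraft limit of 10 g.
The segregation rule (Category TX with Category CG) does not apply to Category TX with Category OX.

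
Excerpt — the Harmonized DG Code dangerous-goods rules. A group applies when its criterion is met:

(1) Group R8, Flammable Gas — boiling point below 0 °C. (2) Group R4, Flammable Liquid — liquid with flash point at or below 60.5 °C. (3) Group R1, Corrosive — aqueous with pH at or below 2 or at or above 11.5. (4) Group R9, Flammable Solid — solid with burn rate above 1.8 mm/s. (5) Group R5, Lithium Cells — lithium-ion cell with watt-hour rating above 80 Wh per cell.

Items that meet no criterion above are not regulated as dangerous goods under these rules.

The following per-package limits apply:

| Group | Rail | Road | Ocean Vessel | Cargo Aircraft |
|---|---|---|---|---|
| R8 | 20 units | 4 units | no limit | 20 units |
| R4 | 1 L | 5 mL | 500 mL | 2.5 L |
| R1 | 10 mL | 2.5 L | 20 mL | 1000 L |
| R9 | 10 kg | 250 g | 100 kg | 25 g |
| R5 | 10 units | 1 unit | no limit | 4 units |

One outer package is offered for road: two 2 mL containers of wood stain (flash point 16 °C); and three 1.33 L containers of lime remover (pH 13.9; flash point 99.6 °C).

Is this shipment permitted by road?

With flash point 16 °C (≤ 60.5 °C), the wood stain falls in Group R4.
pH 13.9 meets the Group R1 criterion (Corrosive), so the lime remover is Group R1.
Group R1 quantity: three 1.33 L containers = 3.99 L.
That exceeds the Group R1 road limit of 2.5 L.
Group R4 quantity: two 2 mL containers = 4 mL.
4 mL ≤ 5 mL (road limit, Group R4) — within limit.

No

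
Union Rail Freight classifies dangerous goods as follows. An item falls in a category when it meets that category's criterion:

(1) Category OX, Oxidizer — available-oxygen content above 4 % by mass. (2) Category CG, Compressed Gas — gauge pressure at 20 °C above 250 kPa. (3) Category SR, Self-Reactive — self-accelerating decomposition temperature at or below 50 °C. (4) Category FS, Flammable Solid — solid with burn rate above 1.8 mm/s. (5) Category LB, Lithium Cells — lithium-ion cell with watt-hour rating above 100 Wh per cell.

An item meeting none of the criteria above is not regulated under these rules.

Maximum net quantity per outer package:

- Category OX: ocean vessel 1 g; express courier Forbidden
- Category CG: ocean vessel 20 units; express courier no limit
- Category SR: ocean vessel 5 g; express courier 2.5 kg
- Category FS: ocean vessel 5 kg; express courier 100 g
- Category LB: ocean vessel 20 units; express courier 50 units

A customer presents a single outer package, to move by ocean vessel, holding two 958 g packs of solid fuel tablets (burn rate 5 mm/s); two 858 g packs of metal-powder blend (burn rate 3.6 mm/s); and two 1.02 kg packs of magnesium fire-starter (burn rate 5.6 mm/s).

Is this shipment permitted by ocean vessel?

No

The solid fuel tablets have burn rate 5 mm/s, which is > 1.8 mm/s, so they are Category FS (Flammable Solid).
The metal-powder blend has burn rate 3.6 mm/s, which is > 1.8 mm/s, so it is Category FS (Flammable Solid).
Burn rate 5.6 mm/s meets the Category FS criterion (Flammable Solid), so the magnesium fire-starter is Category FS.
Category FS net quantity: (two 958 g packs = 1.916 kg) + (two 858 g packs = 1.716 kg) + (two 1.02 kg packs = 2.04 kg) = 5.672 kg.
5.672 kg > 5 kg (ocean vessel limit, Category FS) — over the limit.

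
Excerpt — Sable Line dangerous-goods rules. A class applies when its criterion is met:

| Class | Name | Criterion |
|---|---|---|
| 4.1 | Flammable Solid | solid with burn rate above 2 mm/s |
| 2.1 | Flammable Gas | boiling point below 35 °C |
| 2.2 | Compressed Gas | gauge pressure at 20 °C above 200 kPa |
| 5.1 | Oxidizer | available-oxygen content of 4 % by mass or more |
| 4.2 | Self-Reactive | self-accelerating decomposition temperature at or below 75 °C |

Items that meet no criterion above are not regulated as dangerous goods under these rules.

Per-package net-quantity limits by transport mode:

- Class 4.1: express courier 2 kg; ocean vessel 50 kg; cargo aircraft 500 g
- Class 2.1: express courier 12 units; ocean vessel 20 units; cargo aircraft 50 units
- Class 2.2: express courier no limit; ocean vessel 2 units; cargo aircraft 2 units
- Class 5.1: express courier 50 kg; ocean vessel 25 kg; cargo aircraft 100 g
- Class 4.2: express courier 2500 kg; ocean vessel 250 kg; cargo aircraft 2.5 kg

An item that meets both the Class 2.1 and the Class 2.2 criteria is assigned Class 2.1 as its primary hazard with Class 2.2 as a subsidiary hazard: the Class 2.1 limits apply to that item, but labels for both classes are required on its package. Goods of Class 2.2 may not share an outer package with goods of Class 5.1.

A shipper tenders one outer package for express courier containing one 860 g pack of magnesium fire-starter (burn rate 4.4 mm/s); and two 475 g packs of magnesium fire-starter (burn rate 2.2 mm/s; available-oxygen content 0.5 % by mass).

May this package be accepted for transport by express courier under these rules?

With burn rate 4.4 mm/s (> 2 mm/s), the magnesium fire-starter falls in Class 4.1.
The magnesium fire-starter has burn rate 2.2 mm/s, which is > 2 mm/s, so it is Class 4.1 (Flammable Solid).
Total Class 4.1: 860 g + (two 475 g packs = 950 g) = 1.81 kg.
1.81 kg ≤ 2 kg (express courier limit, Class 4.1) — within limit.

Yes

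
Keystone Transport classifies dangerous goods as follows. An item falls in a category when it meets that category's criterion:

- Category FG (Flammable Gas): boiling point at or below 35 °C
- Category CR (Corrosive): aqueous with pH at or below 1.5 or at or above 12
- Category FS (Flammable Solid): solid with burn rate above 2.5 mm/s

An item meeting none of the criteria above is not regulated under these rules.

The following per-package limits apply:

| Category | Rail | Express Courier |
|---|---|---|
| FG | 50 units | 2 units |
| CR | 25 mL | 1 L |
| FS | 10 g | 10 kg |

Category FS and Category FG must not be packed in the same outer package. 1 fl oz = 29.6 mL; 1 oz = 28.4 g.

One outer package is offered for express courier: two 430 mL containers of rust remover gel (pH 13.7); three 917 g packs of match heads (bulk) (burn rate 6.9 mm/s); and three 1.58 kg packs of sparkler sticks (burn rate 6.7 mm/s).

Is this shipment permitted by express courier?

The rust remover gel has pH 13.7, which is ≥ 12, so it is Category CR (Corrosive).
The match heads (bulk) have burn rate 6.9 mm/s, which is > 2.5 mm/s, so they are Category FS (Flammable Solid).
Sparkler sticks: burn rate 6.7 mm/s > 2.5 mm/s → Category FS (Flammable Solid).
Total Category FS: (three 917 g packs = 2.751 kg) + (three 1.58 kg packs = 4.74 kg) = 7.491 kg.
7.491 kg is within the express courier limit of 10 kg for Category FS.
Category CR quantity: two 430 mL containers = 860 mL.
860 mL ≤ 1 L (express courier limit, Category CR) — within limit.
The segregation rule (Category FS with Category FG) does not apply to Category FS with Category CR.
Every hazard category is within its express courier limit and no segregation rule is violated.

Yes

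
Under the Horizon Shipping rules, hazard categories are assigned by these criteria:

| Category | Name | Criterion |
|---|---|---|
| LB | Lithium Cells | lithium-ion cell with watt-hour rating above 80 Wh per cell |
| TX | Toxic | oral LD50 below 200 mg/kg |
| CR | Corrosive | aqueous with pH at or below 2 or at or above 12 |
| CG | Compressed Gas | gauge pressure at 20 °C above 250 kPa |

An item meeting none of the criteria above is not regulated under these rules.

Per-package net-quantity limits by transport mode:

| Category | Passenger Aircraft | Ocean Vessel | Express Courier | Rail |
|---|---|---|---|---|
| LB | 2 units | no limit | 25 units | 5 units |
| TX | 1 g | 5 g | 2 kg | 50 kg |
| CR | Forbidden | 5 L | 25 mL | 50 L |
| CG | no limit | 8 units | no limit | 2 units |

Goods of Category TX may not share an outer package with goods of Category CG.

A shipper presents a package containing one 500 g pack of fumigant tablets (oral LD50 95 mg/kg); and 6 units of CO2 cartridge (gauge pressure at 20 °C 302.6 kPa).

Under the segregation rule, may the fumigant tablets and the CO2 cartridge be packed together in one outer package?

No

With oral LD50 95 mg/kg (< 200 mg/kg), the fumigant tablets fall in Category TX.
With gauge pressure at 20 °C 302.6 kPa (> 250 kPa), the CO2 cartridge falls in Category CG.
Category TX and Category CG may not share an outer package.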